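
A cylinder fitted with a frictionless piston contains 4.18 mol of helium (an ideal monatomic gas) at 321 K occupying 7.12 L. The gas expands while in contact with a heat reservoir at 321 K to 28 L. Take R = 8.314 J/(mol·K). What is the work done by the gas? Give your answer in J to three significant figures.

Isothermal: W = nRT ln(V₂/V₁).
W = (4.18)(8.314)(321) × ln(28/7.12)
  = 11156 × 1.369
W_by_gas = 15275 J.

W ≈ 15300 J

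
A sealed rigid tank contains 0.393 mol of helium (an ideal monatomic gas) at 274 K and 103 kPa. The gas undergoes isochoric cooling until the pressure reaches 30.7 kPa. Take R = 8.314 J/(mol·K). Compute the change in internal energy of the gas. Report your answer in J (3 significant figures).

ΔU ≈ -943 J

Constant volume ⇒ W = 0, so Q = ΔU = nCᵥΔT with Cᵥ = 3R/2 = 12.47 J/(mol·K).
At constant V, T₂/T₁ = P₂/P₁ ⇒ ΔT = T₁(P₂/P₁ − 1) = 274·(30.7/103 − 1) = -192.3 K.
ΔU = (0.393)(12.47)(-192.3) = -942.6 J.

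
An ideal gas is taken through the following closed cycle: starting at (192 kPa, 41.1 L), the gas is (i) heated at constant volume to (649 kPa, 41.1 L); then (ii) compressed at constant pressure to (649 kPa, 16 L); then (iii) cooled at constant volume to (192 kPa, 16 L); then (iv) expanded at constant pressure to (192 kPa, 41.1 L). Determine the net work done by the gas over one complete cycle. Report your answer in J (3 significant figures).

Constant-volume legs do no work.
W(ii) = (649)(16 − 41.1) = -16290 J; W(iv) = (192)(41.1 − 16) = 4819 J.
W_net = -16290 + 4819 = -11471 J (the counter-clockwise enclosed area).

W_net ≈ -11500 J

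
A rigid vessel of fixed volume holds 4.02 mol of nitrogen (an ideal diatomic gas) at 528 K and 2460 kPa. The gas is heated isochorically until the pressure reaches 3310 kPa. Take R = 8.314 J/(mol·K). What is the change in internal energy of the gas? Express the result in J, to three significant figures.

ΔU ≈ 15200 J

Constant volume ⇒ W = 0, so Q = ΔU = nCᵥΔT with Cᵥ = 5R/2 = 20.79 J/(mol·K).
At constant V, T₂/T₁ = P₂/P₁ ⇒ ΔT = T₁(P₂/P₁ − 1) = 528·(3310/2460 − 1) = 182.4 K.
ΔU = (4.02)(20.79)(182.4) = 15244 J.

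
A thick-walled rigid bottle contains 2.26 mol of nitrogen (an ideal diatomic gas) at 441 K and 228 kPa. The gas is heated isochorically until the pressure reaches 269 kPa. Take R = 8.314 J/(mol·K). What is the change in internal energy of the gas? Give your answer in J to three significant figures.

ΔU ≈ 3730 J

Constant volume ⇒ W = 0, so Q = ΔU = nCᵥΔT with Cᵥ = 5R/2 = 20.79 J/(mol·K).
At constant V, T₂/T₁ = P₂/P₁ ⇒ ΔT = T₁(P₂/P₁ − 1) = 441·(269/228 − 1) = 79.3 K.
ΔU = (2.26)(20.79)(79.3) = 3725 J.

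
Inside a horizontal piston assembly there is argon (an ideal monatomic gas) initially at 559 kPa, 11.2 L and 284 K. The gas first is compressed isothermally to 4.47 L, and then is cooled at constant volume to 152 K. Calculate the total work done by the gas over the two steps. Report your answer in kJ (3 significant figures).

Step 1 (isothermal): W = P₁V₁ ln(V₂/V₁) = (6261) ln(4.47/11.2) = -5751 J.
Step 2 (isochoric): W = 0 (constant volume).
W_total = -5751 + 0 = -5751 J.

W_total ≈ -5.75 kJ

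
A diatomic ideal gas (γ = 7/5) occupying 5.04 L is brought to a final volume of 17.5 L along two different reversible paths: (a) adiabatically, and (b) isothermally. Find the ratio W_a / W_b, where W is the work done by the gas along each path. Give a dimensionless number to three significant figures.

W_a / W_b ≈ 0.788

Path (a) adiabatic: W = P₁V₁(1 − (V₁/V₂)^(γ−1))/(γ−1) → W_a/(P₁V₁) = 0.9805.
Path (b) isothermal: W = P₁V₁ ln(V₂/V₁) → W_b/(P₁V₁) = 1.245.
W_a / W_b = 0.9805 / 1.245 = 0.7877.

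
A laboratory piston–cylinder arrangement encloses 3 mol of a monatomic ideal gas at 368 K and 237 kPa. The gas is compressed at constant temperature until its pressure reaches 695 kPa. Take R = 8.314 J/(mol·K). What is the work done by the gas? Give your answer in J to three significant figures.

Isothermal process: W = nRT ln(V₂/V₁) = nRT ln(P₁/P₂).
W = (3)(8.314)(368) × ln(237/695)
  = 9179 × ln(0.341) = 9179 × -1.076
W_by_gas = -9875 J.

W ≈ -9870 J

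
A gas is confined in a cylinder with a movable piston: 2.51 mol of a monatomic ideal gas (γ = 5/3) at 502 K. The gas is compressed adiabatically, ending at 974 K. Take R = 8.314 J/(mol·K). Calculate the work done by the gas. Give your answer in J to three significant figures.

W ≈ -14800 J

Adiabatic ⇒ Q = 0, so W_by = −ΔU = nCᵥ(T₁ − T₂).
Cᵥ = 3R/2 = 12.47 J/(mol·K).
W = (2.51)(12.47)(502 − 974) = -14775 J.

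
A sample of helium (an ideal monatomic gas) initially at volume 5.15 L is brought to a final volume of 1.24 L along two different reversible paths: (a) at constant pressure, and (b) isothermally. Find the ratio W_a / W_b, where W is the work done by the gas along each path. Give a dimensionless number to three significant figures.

Path (a) isobaric: W = P₁(V₂ − V₁) → W_a/(P₁V₁) = -0.7592.
Path (b) isothermal: W = P₁V₁ ln(V₂/V₁) → W_b/(P₁V₁) = -1.424.
W_a / W_b = -0.7592 / -1.424 = 0.5332.

W_a / W_b ≈ 0.533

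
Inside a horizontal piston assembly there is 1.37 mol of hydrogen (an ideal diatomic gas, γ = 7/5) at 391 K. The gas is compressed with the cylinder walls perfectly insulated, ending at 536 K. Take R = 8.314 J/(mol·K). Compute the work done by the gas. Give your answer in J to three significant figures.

W ≈ -4130 J

Adiabatic ⇒ Q = 0, so W_by = −ΔU = nCᵥ(T₁ − T₂).
Cᵥ = 5R/2 = 20.79 J/(mol·K).
W = (1.37)(20.79)(391 − 536) = -4129 J.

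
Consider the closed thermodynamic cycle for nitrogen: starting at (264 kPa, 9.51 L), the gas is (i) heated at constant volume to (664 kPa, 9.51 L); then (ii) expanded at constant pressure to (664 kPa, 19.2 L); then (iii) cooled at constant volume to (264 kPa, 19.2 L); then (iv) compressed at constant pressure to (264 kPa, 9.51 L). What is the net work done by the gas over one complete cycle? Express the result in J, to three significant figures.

W_net ≈ 3880 J

Constant-volume legs do no work.
W(ii) = (664)(19.2 − 9.51) = 6434 J; W(iv) = (264)(9.51 − 19.2) = -2558 J.
W_net = 6434 − 2558 = 3876 J (the clockwise enclosed area).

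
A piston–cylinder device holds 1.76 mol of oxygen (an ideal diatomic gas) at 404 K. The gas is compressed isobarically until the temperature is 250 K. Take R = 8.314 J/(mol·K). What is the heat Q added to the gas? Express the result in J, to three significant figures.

Q ≈ -7890 J

Isobaric: W = nRΔT = (1.76)(8.314)(-154) = -2253 J.
ΔU = nCᵥΔT with Cᵥ = 5R/2: ΔU = (1.76)(20.79)(-154) = -5634 J.
Q = ΔU + W = -5634 − 2253 = -7887 J.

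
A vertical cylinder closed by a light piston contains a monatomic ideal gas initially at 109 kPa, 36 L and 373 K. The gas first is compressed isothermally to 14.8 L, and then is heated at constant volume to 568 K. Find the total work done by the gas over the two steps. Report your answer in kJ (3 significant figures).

W_total ≈ -3.49 kJ

Step 1 (isothermal): W = P₁V₁ ln(V₂/V₁) = (3924) ln(14.8/36) = -3488 J.
Step 2 (isochoric): W = 0 (constant volume).
W_total = -3488 + 0 = -3488 J.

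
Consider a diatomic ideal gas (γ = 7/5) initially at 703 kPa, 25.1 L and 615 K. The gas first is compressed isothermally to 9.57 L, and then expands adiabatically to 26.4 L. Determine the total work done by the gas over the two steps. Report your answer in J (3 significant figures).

W_total ≈ -2300 J

Step 1 (isothermal): W = P₁V₁ ln(V₂/V₁) = (17645) ln(9.57/25.1) = -17014 J.
After step 1: P = 1844 kPa, V = 9.57 L, T = 615 K.
Step 2 (adiabatic): W = (P₁V₁ − P₂V₂)/(γ−1) = (17645 − 11759)/0.4 = 14717 J.
W_total = -17014 + 14717 = -2297 J.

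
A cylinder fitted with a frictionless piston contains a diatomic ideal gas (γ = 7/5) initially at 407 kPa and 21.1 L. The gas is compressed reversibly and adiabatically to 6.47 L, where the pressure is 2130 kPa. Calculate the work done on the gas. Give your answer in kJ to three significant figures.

Adiabatic: W = (P₁V₁ − P₂V₂)/(γ − 1) with γ = 7/5.
P₁V₁ = 8588 J, P₂V₂ = 13781 J.
W = (8588 − 13781) / 0.4 = -12984 J.
Work on gas = −W_by = 12984 J.

W ≈ 13.0 kJ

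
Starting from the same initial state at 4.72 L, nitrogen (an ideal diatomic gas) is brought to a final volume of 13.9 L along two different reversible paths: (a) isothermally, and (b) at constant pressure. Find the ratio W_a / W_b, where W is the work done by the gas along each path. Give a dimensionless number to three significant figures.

W_a / W_b ≈ 0.555

Path (a) isothermal: W = P₁V₁ ln(V₂/V₁) → W_a/(P₁V₁) = 1.08.
Path (b) isobaric: W = P₁(V₂ − V₁) → W_b/(P₁V₁) = 1.945.
W_a / W_b = 1.08 / 1.945 = 0.5553.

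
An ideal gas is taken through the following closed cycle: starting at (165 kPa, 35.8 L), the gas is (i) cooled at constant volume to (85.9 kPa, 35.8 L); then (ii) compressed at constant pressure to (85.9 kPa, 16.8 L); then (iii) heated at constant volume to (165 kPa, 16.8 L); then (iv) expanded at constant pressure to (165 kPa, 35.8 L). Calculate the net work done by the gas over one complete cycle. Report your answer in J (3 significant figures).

W_net ≈ 1500 J

Constant-volume legs do no work.
W(ii) = (85.9)(16.8 − 35.8) = -1632 J; W(iv) = (165)(35.8 − 16.8) = 3135 J.
W_net = -1632 + 3135 = 1503 J (the clockwise enclosed area).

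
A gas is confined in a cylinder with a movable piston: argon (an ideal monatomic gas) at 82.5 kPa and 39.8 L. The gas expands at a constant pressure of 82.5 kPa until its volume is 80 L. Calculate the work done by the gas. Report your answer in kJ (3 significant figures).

Isobaric: W = P ΔV.
W = (82.5 kPa)(80 − 39.8 L) = (82.5)(40.2) = 3317 J.

W ≈ 3.32 kJ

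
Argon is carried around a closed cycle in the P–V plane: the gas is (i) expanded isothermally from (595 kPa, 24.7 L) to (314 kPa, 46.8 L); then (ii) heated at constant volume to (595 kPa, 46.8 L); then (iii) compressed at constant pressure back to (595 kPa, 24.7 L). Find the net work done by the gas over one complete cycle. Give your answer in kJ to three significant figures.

W_net ≈ -3.76 kJ

Leg (i): W = PᵢVᵢ ln(V_f/Vᵢ) = (14696) ln(46.8/24.7) = 9392 J.
Leg (ii): W = 0.
Leg (iii): W = PΔV = (595)(24.7 − 46.8) = -13149 J.
W_net = 9392 − 13149 = -3757 J.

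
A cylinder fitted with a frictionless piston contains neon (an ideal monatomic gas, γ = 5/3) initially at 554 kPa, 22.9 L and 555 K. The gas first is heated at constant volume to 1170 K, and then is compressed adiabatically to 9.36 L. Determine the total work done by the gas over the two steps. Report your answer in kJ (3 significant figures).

Step 1 (isochoric): W = 0 (constant volume).
After step 1: P = 1168 kPa (V unchanged).
Step 2 (adiabatic): W = (P₁V₁ − P₂V₂)/(γ−1) = (26745 − 48560)/0.667 = -32723 J.
W_total = 0 − 32723 = -32723 J.

W_total ≈ -32.7 kJ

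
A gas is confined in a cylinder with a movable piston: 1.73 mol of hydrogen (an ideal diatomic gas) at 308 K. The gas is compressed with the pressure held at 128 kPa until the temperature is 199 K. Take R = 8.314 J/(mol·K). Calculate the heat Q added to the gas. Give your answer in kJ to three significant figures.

Q ≈ -5.49 kJ

Isobaric: W = nRΔT = (1.73)(8.314)(-109) = -1568 J.
ΔU = nCᵥΔT with Cᵥ = 5R/2: ΔU = (1.73)(20.79)(-109) = -3919 J.
Q = ΔU + W = -3919 − 1568 = -5487 J.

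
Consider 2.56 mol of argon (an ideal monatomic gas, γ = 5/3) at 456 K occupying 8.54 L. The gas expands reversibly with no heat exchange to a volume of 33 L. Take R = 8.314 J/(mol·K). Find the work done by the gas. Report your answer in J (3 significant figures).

Adiabatic: TV^(γ−1) = const with γ = 5/3.
T₂ = T₁ (V₁/V₂)^(γ−1) = 456 × (8.54/33)^0.667 = 456 × 0.4061 = 185.2 K.
W_by = nCᵥ(T₁ − T₂) = (2.56)(12.47)(456 − 185.2) = 8646 J.

W ≈ 8650 J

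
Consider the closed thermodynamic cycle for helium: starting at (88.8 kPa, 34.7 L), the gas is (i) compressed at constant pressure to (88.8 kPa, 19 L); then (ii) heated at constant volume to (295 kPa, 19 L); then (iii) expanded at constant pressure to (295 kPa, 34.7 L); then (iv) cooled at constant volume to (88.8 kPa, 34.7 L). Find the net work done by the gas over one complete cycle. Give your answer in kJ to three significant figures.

W_net ≈ 3.24 kJ

Constant-volume legs do no work.
W(i) = (88.8)(19 − 34.7) = -1394 J; W(iii) = (295)(34.7 − 19) = 4632 J.
W_net = -1394 + 4632 = 3237 J (the clockwise enclosed area).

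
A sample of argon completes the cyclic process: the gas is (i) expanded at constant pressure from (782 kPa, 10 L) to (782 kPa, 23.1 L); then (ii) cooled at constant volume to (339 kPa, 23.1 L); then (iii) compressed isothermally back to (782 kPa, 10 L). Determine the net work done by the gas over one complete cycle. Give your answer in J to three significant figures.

Leg (i): W = PΔV = (782)(23.1 − 10) = 10244 J.
Leg (ii): W = 0.
Leg (iii): W = PᵢVᵢ ln(V_f/Vᵢ) = (7831) ln(10/23.1) = -6556 J.
W_net = 10244 − 6556 = 3688 J.

W_net ≈ 3690 J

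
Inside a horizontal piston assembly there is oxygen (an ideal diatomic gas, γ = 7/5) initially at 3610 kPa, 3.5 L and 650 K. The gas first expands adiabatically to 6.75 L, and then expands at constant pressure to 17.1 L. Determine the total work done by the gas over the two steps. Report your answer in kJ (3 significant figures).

W_total ≈ 22.2 kJ

Step 1 (adiabatic): W = (P₁V₁ − P₂V₂)/(γ−1) = (12635 − 9716)/0.4 = 7298 J.
After step 1: P = 1439 kPa, V = 6.75 L, T = 499.8 K.
Step 2 (isobaric): W = PΔV = (1439 kPa)(17.1 − 6.75 L) = 14898 J.
W_total = 7298 + 14898 = 22196 J.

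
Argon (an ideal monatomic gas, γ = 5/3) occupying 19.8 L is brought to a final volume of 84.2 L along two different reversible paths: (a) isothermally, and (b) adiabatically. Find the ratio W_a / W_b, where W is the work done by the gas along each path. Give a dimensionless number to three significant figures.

Path (a) isothermal: W = P₁V₁ ln(V₂/V₁) → W_a/(P₁V₁) = 1.448.
Path (b) adiabatic: W = P₁V₁(1 − (V₁/V₂)^(γ−1))/(γ−1) → W_b/(P₁V₁) = 0.9285.
W_a / W_b = 1.448 / 0.9285 = 1.559.

W_a / W_b ≈ 1.56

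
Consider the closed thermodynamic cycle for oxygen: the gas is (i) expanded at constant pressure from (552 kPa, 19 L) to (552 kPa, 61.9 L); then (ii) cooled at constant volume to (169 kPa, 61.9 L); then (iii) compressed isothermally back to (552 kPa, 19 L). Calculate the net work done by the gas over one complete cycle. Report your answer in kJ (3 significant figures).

Leg (i): W = PΔV = (552)(61.9 − 19) = 23681 J.
Leg (ii): W = 0.
Leg (iii): W = PᵢVᵢ ln(V_f/Vᵢ) = (10461) ln(19/61.9) = -12355 J.
W_net = 23681 − 12355 = 11325 J.

W_net ≈ 11.3 kJ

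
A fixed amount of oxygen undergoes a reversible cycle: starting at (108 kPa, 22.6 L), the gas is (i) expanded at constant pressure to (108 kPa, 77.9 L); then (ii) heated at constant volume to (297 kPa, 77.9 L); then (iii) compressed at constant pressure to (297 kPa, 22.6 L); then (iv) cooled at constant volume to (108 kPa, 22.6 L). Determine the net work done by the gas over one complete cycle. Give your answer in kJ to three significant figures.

Constant-volume legs do no work.
W(i) = (108)(77.9 − 22.6) = 5972 J; W(iii) = (297)(22.6 − 77.9) = -16424 J.
W_net = 5972 − 16424 = -10452 J (the counter-clockwise enclosed area).

W_net ≈ -10.5 kJ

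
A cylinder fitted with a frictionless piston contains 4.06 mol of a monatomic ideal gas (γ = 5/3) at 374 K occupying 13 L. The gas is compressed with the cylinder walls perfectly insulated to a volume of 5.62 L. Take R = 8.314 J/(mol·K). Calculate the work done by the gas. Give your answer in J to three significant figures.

Adiabatic: TV^(γ−1) = const with γ = 5/3.
T₂ = T₁ (V₁/V₂)^(γ−1) = 374 × (13/5.62)^0.667 = 374 × 1.749 = 654.1 K.
W_by = nCᵥ(T₁ − T₂) = (4.06)(12.47)(374 − 654.1) = -14185 J.

W ≈ -14200 J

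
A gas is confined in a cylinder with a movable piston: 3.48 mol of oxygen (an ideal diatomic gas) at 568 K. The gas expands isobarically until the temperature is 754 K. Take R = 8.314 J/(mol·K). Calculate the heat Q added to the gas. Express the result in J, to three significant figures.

Q ≈ 18800 J

Isobaric: W = nRΔT = (3.48)(8.314)(186) = 5381 J.
ΔU = nCᵥΔT with Cᵥ = 5R/2: ΔU = (3.48)(20.79)(186) = 13454 J.
Q = ΔU + W = 13454 + 5381 = 18835 J.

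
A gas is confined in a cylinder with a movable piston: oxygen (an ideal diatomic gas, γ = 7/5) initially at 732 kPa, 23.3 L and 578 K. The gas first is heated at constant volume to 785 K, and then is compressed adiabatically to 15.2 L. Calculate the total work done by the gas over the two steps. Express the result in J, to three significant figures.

Step 1 (isochoric): W = 0 (constant volume).
After step 1: P = 994.2 kPa (V unchanged).
Step 2 (adiabatic): W = (P₁V₁ − P₂V₂)/(γ−1) = (23164 − 27480)/0.4 = -10790 J.
W_total = 0 − 10790 = -10790 J.

W_total ≈ -10800 J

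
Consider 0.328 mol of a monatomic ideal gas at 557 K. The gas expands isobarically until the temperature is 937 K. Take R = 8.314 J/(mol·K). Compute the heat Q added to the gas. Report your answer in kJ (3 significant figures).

Q ≈ 2.59 kJ

Isobaric: W = nRΔT = (0.328)(8.314)(380) = 1036 J.
ΔU = nCᵥΔT with Cᵥ = 3R/2: ΔU = (0.328)(12.47)(380) = 1554 J.
Q = ΔU + W = 1554 + 1036 = 2591 J.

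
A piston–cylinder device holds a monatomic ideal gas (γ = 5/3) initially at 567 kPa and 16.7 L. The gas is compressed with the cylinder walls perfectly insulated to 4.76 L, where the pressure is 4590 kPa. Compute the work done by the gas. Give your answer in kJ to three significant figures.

Adiabatic: W = (P₁V₁ − P₂V₂)/(γ − 1) with γ = 5/3.
P₁V₁ = 9469 J, P₂V₂ = 21848 J.
W = (9469 − 21848) / 0.6667 = -18569 J.

W ≈ -18.6 kJ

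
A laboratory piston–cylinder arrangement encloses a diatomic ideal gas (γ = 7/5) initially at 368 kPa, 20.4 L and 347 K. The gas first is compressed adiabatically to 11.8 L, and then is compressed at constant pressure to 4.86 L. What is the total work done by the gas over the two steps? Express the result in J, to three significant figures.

W_total ≈ -10100 J

Step 1 (adiabatic): W = (P₁V₁ − P₂V₂)/(γ−1) = (7507 − 9345)/0.4 = -4594 J.
After step 1: P = 791.9 kPa, V = 11.8 L, T = 431.9 K.
Step 2 (isobaric): W = PΔV = (791.9 kPa)(4.86 − 11.8 L) = -5496 J.
W_total = -4594 − 5496 = -10090 J.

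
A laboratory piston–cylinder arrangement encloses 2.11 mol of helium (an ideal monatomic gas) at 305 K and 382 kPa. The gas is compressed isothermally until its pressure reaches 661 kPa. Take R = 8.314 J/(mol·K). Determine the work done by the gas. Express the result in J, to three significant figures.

W ≈ -2930 J

Isothermal process: W = nRT ln(V₂/V₁) = nRT ln(P₁/P₂).
W = (2.11)(8.314)(305) × ln(382/661)
  = 5350 × ln(0.5779) = 5350 × -0.5483
W_by_gas = -2934 J.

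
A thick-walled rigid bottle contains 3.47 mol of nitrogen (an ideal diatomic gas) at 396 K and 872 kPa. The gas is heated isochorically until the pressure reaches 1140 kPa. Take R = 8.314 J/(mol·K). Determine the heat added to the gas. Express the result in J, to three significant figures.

Constant volume ⇒ W = 0, so Q = ΔU = nCᵥΔT with Cᵥ = 5R/2 = 20.79 J/(mol·K).
At constant V, T₂/T₁ = P₂/P₁ ⇒ ΔT = T₁(P₂/P₁ − 1) = 396·(1140/872 − 1) = 121.7 K.
ΔU = (3.47)(20.79)(121.7) = 8778 J.

Q ≈ 8780 J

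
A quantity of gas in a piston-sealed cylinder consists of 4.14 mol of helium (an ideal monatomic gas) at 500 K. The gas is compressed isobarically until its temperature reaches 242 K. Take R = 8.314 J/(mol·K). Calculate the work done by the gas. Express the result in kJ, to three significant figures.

W ≈ -8.88 kJ

Isobaric: W = P ΔV = nR ΔT.
W = (4.14)(8.314)(242 − 500) = -8880 J.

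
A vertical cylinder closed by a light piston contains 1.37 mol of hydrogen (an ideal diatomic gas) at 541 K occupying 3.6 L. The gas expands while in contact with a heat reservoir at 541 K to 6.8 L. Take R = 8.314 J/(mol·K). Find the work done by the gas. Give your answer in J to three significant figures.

Isothermal: W = nRT ln(V₂/V₁).
W = (1.37)(8.314)(541) × ln(6.8/3.6)
  = 6162 × 0.636
W_by_gas = 3919 J.

W ≈ 3920 J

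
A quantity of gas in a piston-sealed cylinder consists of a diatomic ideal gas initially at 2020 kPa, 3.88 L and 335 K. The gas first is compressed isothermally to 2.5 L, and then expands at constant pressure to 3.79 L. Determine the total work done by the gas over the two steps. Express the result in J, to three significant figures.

Step 1 (isothermal): W = P₁V₁ ln(V₂/V₁) = (7838) ln(2.5/3.88) = -3445 J.
After step 1: P = 3135 kPa, V = 2.5 L, T = 335 K.
Step 2 (isobaric): W = PΔV = (3135 kPa)(3.79 − 2.5 L) = 4044 J.
W_total = -3445 + 4044 = 599.2 J.

W_total ≈ 599 J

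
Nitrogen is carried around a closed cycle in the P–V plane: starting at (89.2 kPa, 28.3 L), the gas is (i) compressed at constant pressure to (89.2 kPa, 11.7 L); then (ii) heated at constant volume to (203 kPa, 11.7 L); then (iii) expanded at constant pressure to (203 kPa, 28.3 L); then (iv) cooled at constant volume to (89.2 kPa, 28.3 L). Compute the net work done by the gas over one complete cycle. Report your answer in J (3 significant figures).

Constant-volume legs do no work.
W(i) = (89.2)(11.7 − 28.3) = -1481 J; W(iii) = (203)(28.3 − 11.7) = 3370 J.
W_net = -1481 + 3370 = 1889 J (the clockwise enclosed area).

W_net ≈ 1890 J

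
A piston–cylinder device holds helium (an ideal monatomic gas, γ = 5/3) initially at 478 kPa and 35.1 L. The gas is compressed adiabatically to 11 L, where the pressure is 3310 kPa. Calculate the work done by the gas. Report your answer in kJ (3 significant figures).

W ≈ -29.4 kJ

Adiabatic: W = (P₁V₁ − P₂V₂)/(γ − 1) with γ = 5/3.
P₁V₁ = 16778 J, P₂V₂ = 36410 J.
W = (16778 − 36410) / 0.6667 = -29448 J.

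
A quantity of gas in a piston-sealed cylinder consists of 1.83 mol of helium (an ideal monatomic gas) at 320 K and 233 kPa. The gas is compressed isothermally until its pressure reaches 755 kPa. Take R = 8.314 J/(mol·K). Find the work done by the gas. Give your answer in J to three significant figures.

W ≈ -5720 J

Isothermal process: W = nRT ln(V₂/V₁) = nRT ln(P₁/P₂).
W = (1.83)(8.314)(320) × ln(233/755)
  = 4869 × ln(0.3086) = 4869 × -1.176
W_by_gas = -5724 J.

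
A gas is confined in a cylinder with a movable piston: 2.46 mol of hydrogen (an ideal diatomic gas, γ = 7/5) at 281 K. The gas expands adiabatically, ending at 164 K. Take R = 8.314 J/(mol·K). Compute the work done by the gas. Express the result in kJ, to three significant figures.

W ≈ 5.98 kJ

Adiabatic ⇒ Q = 0, so W_by = −ΔU = nCᵥ(T₁ − T₂).
Cᵥ = 5R/2 = 20.79 J/(mol·K).
W = (2.46)(20.79)(281 − 164) = 5982 J.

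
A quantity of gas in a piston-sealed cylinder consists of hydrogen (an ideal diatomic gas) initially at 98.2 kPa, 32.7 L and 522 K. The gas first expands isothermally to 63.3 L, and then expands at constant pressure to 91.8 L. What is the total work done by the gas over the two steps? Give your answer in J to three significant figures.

W_total ≈ 3570 J

Step 1 (isothermal): W = P₁V₁ ln(V₂/V₁) = (3211) ln(63.3/32.7) = 2121 J.
After step 1: P = 50.73 kPa, V = 63.3 L, T = 522 K.
Step 2 (isobaric): W = PΔV = (50.73 kPa)(91.8 − 63.3 L) = 1446 J.
W_total = 2121 + 1446 = 3567 J.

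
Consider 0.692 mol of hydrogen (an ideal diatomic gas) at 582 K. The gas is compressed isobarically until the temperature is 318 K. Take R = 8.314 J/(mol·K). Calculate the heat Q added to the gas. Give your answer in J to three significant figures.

Q ≈ -5320 J

Isobaric: W = nRΔT = (0.692)(8.314)(-264) = -1519 J.
ΔU = nCᵥΔT with Cᵥ = 5R/2: ΔU = (0.692)(20.79)(-264) = -3797 J.
Q = ΔU + W = -3797 − 1519 = -5316 J.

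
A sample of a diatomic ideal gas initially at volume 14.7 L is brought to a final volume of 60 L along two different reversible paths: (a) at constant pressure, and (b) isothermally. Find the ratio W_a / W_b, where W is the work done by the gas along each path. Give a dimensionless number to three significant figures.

W_a / W_b ≈ 2.19

Path (a) isobaric: W = P₁(V₂ − V₁) → W_a/(P₁V₁) = 3.082.
Path (b) isothermal: W = P₁V₁ ln(V₂/V₁) → W_b/(P₁V₁) = 1.406.
W_a / W_b = 3.082 / 1.406 = 2.191.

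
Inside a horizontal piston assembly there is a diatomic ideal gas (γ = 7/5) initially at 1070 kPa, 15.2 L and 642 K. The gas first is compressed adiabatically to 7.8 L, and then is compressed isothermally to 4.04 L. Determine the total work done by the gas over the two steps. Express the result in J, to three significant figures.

Step 1 (adiabatic): W = (P₁V₁ − P₂V₂)/(γ−1) = (16264 − 21239)/0.4 = -12437 J.
After step 1: P = 2723 kPa, V = 7.8 L, T = 838.4 K.
Step 2 (isothermal): W = P₁V₁ ln(V₂/V₁) = (21239) ln(4.04/7.8) = -13972 J.
W_total = -12437 − 13972 = -26409 J.

W_total ≈ -26400 J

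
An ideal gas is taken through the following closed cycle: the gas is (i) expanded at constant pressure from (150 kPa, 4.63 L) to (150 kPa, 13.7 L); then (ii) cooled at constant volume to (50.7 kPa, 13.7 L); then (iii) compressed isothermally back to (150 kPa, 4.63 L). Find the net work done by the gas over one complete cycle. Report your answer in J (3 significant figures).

W_net ≈ 607 J

Leg (i): W = PΔV = (150)(13.7 − 4.63) = 1360 J.
Leg (ii): W = 0.
Leg (iii): W = PᵢVᵢ ln(V_f/Vᵢ) = (694.6) ln(4.63/13.7) = -753.5 J.
W_net = 1360 − 753.5 = 607 J.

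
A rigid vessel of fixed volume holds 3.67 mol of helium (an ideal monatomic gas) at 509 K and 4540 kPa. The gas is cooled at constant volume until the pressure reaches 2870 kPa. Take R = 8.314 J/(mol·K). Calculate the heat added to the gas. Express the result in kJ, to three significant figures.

Constant volume ⇒ W = 0, so Q = ΔU = nCᵥΔT with Cᵥ = 3R/2 = 12.47 J/(mol·K).
At constant V, T₂/T₁ = P₂/P₁ ⇒ ΔT = T₁(P₂/P₁ − 1) = 509·(2870/4540 − 1) = -187.2 K.
ΔU = (3.67)(12.47)(-187.2) = -8569 J.

Q ≈ -8.57 kJ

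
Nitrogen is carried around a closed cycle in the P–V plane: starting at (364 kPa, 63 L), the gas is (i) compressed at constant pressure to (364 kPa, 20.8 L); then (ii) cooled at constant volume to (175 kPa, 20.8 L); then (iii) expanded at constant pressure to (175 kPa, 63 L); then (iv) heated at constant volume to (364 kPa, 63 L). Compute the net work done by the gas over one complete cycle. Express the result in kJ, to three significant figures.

W_net ≈ -7.98 kJ

Constant-volume legs do no work.
W(i) = (364)(20.8 − 63) = -15361 J; W(iii) = (175)(63 − 20.8) = 7385 J.
W_net = -15361 + 7385 = -7976 J (the counter-clockwise enclosed area).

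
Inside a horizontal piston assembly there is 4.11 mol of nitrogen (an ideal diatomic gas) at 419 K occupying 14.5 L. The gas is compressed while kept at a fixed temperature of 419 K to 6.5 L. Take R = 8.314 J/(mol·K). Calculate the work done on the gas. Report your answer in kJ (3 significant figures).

Isothermal: W = nRT ln(V₂/V₁).
W = (4.11)(8.314)(419) × ln(6.5/14.5)
  = 14317 × -0.8023
W_by_gas = -11488 J; work on gas = −W_by = 11488 J.

W ≈ 11.5 kJ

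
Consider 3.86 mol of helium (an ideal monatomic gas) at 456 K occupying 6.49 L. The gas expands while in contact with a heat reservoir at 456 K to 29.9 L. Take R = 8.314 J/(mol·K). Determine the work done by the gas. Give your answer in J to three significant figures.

Isothermal: W = nRT ln(V₂/V₁).
W = (3.86)(8.314)(456) × ln(29.9/6.49)
  = 14634 × 1.528
W_by_gas = 22355 J.

W ≈ 22400 J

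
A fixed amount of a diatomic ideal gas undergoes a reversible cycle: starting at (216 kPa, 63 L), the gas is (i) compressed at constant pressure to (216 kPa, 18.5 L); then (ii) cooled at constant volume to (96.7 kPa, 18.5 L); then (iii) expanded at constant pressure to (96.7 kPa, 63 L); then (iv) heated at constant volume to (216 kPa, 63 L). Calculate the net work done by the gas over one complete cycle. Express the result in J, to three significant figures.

Constant-volume legs do no work.
W(i) = (216)(18.5 − 63) = -9612 J; W(iii) = (96.7)(63 − 18.5) = 4303 J.
W_net = -9612 + 4303 = -5309 J (the counter-clockwise enclosed area).

W_net ≈ -5310 J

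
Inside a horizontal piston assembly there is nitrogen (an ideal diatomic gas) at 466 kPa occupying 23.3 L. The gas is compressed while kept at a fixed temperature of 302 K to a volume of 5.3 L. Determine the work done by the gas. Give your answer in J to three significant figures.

Isothermal: W = nRT ln(V₂/V₁) = P₁V₁ ln(V₂/V₁).
P₁V₁ = (466 kPa)(23.3 L) = 10858 J.
W = 10858 × ln(5.3/23.3) = 10858 × -1.481
W_by_gas = -16078 J.

W ≈ -16100 J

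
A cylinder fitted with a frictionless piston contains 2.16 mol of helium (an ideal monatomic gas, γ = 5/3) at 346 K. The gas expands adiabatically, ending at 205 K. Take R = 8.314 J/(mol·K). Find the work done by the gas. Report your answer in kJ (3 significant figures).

Adiabatic ⇒ Q = 0, so W_by = −ΔU = nCᵥ(T₁ − T₂).
Cᵥ = 3R/2 = 12.47 J/(mol·K).
W = (2.16)(12.47)(346 − 205) = 3798 J.

W ≈ 3.80 kJ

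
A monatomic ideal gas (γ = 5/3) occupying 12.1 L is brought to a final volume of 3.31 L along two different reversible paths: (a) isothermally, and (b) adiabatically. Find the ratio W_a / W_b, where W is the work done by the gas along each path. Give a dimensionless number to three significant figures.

W_a / W_b ≈ 0.629

Path (a) isothermal: W = P₁V₁ ln(V₂/V₁) → W_a/(P₁V₁) = -1.296.
Path (b) adiabatic: W = P₁V₁(1 − (V₁/V₂)^(γ−1))/(γ−1) → W_b/(P₁V₁) = -2.06.
W_a / W_b = -1.296 / -2.06 = 0.6294.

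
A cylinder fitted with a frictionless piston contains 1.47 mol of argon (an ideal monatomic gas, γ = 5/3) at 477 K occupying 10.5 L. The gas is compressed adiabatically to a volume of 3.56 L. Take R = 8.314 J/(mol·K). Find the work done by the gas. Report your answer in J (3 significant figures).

W ≈ -9240 J

Adiabatic: TV^(γ−1) = const with γ = 5/3.
T₂ = T₁ (V₁/V₂)^(γ−1) = 477 × (10.5/3.56)^0.667 = 477 × 2.057 = 981 K.
W_by = nCᵥ(T₁ − T₂) = (1.47)(12.47)(477 − 981) = -9240 J.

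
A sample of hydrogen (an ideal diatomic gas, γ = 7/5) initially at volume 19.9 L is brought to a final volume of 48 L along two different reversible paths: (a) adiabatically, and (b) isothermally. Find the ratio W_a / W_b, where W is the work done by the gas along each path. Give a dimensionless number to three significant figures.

W_a / W_b ≈ 0.843

Path (a) adiabatic: W = P₁V₁(1 − (V₁/V₂)^(γ−1))/(γ−1) → W_a/(P₁V₁) = 0.7421.
Path (b) isothermal: W = P₁V₁ ln(V₂/V₁) → W_b/(P₁V₁) = 0.8805.
W_a / W_b = 0.7421 / 0.8805 = 0.8429.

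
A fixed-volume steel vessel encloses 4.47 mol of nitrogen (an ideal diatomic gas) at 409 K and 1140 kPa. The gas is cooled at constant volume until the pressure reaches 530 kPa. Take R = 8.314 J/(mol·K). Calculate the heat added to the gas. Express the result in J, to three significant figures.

Constant volume ⇒ W = 0, so Q = ΔU = nCᵥΔT with Cᵥ = 5R/2 = 20.79 J/(mol·K).
At constant V, T₂/T₁ = P₂/P₁ ⇒ ΔT = T₁(P₂/P₁ − 1) = 409·(530/1140 − 1) = -218.9 K.
ΔU = (4.47)(20.79)(-218.9) = -20333 J.

Q ≈ -20300 J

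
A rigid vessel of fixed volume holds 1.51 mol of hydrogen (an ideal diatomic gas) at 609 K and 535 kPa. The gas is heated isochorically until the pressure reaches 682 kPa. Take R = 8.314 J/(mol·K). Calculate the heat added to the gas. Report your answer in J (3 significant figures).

Q ≈ 5250 J

Constant volume ⇒ W = 0, so Q = ΔU = nCᵥΔT with Cᵥ = 5R/2 = 20.79 J/(mol·K).
At constant V, T₂/T₁ = P₂/P₁ ⇒ ΔT = T₁(P₂/P₁ − 1) = 609·(682/535 − 1) = 167.3 K.
ΔU = (1.51)(20.79)(167.3) = 5252 J.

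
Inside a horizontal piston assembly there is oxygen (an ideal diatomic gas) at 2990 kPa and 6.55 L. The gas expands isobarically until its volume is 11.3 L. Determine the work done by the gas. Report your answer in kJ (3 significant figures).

W ≈ 14.2 kJ

Isobaric: W = P ΔV.
W = (2990 kPa)(11.3 − 6.55 L) = (2990)(4.75) = 14203 J.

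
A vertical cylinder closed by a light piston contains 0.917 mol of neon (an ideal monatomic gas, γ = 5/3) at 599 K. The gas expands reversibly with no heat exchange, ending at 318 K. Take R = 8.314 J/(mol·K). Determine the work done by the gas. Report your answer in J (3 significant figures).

Adiabatic ⇒ Q = 0, so W_by = −ΔU = nCᵥ(T₁ − T₂).
Cᵥ = 3R/2 = 12.47 J/(mol·K).
W = (0.917)(12.47)(599 − 318) = 3213 J.

W ≈ 3210 J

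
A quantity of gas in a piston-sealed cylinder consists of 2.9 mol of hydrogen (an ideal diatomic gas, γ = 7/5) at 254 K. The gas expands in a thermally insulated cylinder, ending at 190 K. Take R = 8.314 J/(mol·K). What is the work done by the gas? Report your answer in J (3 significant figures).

W ≈ 3860 J

Adiabatic ⇒ Q = 0, so W_by = −ΔU = nCᵥ(T₁ − T₂).
Cᵥ = 5R/2 = 20.79 J/(mol·K).
W = (2.9)(20.79)(254 − 190) = 3858 J.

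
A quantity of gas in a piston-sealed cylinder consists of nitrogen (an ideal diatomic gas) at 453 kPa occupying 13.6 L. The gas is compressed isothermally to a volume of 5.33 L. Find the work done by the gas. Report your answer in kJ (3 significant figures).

W ≈ -5.77 kJ

Isothermal: W = nRT ln(V₂/V₁) = P₁V₁ ln(V₂/V₁).
P₁V₁ = (453 kPa)(13.6 L) = 6161 J.
W = 6161 × ln(5.33/13.6) = 6161 × -0.9367
W_by_gas = -5771 J.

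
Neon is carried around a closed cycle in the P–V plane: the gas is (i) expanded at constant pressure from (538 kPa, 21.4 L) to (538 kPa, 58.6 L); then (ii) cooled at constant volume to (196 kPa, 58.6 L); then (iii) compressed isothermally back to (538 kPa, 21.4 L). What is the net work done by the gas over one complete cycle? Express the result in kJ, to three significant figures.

W_net ≈ 8.44 kJ

Leg (i): W = PΔV = (538)(58.6 − 21.4) = 20014 J.
Leg (ii): W = 0.
Leg (iii): W = PᵢVᵢ ln(V_f/Vᵢ) = (11486) ln(21.4/58.6) = -11570 J.
W_net = 20014 − 11570 = 8444 J.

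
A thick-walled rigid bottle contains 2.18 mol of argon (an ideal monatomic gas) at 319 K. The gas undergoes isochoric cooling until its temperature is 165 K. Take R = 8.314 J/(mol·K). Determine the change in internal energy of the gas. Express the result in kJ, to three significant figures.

Constant volume ⇒ W = 0, so Q = ΔU = nCᵥΔT with Cᵥ = 3R/2 = 12.47 J/(mol·K).
ΔU = (2.18)(12.47)(165 − 319) = -4187 J.

ΔU ≈ -4.19 kJ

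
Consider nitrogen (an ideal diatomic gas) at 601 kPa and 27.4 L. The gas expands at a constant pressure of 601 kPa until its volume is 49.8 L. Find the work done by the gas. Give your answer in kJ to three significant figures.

Isobaric: W = P ΔV.
W = (601 kPa)(49.8 − 27.4 L) = (601)(22.4) = 13462 J.

W ≈ 13.5 kJ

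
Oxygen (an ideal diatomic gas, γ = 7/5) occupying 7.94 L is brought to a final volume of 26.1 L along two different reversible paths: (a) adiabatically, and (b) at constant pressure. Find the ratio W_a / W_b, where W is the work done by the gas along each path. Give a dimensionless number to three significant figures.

W_a / W_b ≈ 0.414

Path (a) adiabatic: W = P₁V₁(1 − (V₁/V₂)^(γ−1))/(γ−1) → W_a/(P₁V₁) = 0.9469.
Path (b) isobaric: W = P₁(V₂ − V₁) → W_b/(P₁V₁) = 2.287.
W_a / W_b = 0.9469 / 2.287 = 0.414.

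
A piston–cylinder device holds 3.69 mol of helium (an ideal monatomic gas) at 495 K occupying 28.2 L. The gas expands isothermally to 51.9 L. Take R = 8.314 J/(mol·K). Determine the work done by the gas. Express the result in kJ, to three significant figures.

W ≈ 9.26 kJ

Isothermal: W = nRT ln(V₂/V₁).
W = (3.69)(8.314)(495) × ln(51.9/28.2)
  = 15186 × 0.61
W_by_gas = 9263 J.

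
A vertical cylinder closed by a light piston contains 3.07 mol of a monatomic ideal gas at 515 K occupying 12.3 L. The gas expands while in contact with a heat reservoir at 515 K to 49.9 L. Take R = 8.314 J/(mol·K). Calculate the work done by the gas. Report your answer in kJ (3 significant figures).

W ≈ 18.4 kJ

Isothermal: W = nRT ln(V₂/V₁).
W = (3.07)(8.314)(515) × ln(49.9/12.3)
  = 13145 × 1.4
W_by_gas = 18408 J.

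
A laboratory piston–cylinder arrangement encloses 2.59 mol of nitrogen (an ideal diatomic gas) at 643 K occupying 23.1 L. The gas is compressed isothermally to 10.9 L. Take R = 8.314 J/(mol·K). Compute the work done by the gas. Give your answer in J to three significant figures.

W ≈ -10400 J

Isothermal: W = nRT ln(V₂/V₁).
W = (2.59)(8.314)(643) × ln(10.9/23.1)
  = 13846 × -0.7511
W_by_gas = -10399 J.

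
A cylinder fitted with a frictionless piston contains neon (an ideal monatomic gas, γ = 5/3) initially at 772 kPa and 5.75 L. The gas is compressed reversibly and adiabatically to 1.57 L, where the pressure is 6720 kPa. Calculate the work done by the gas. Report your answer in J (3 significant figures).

W ≈ -9170 J

Adiabatic: W = (P₁V₁ − P₂V₂)/(γ − 1) with γ = 5/3.
P₁V₁ = 4439 J, P₂V₂ = 10550 J.
W = (4439 − 10550) / 0.6667 = -9167 J.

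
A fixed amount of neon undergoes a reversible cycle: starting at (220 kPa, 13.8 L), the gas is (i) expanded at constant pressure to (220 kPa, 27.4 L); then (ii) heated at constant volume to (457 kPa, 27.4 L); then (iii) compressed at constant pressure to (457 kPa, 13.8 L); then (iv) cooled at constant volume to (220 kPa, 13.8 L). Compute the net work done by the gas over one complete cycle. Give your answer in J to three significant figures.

W_net ≈ -3220 J

Constant-volume legs do no work.
W(i) = (220)(27.4 − 13.8) = 2992 J; W(iii) = (457)(13.8 − 27.4) = -6215 J.
W_net = 2992 − 6215 = -3223 J (the counter-clockwise enclosed area).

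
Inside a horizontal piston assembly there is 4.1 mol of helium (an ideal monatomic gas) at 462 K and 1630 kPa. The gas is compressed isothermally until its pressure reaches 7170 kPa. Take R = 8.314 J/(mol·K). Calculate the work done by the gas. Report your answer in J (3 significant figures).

Isothermal process: W = nRT ln(V₂/V₁) = nRT ln(P₁/P₂).
W = (4.1)(8.314)(462) × ln(1630/7170)
  = 15748 × ln(0.2273) = 15748 × -1.481
W_by_gas = -23328 J.

W ≈ -23300 J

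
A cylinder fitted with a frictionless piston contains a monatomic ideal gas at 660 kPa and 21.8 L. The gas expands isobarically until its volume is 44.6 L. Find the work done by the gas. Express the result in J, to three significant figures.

Isobaric: W = P ΔV.
W = (660 kPa)(44.6 − 21.8 L) = (660)(22.8) = 15048 J.

W ≈ 15000 J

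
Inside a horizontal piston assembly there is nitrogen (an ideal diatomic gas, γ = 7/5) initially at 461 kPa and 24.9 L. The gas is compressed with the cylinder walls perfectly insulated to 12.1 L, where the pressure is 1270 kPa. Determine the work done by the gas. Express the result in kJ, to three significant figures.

W ≈ -9.72 kJ

Adiabatic: W = (P₁V₁ − P₂V₂)/(γ − 1) with γ = 7/5.
P₁V₁ = 11479 J, P₂V₂ = 15367 J.
W = (11479 − 15367) / 0.4 = -9720 J.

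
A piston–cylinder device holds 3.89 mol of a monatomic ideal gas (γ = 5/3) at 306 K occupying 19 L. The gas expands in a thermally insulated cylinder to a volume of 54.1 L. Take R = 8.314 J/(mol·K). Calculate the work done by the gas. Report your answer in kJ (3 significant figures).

W ≈ 7.46 kJ

Adiabatic: TV^(γ−1) = const with γ = 5/3.
T₂ = T₁ (V₁/V₂)^(γ−1) = 306 × (19/54.1)^0.667 = 306 × 0.4978 = 152.3 K.
W_by = nCᵥ(T₁ − T₂) = (3.89)(12.47)(306 − 152.3) = 7455 J.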